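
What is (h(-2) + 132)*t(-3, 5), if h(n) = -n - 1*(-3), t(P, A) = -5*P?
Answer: 2055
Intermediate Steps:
h(n) = 3 - n (h(n) = -n + 3 = 3 - n)
(h(-2) + 132)*t(-3, 5) = ((3 - 1*(-2)) + 132)*(-5*(-3)) = ((3 + 2) + 132)*15 = (5 + 132)*15 = 137*15 = 2055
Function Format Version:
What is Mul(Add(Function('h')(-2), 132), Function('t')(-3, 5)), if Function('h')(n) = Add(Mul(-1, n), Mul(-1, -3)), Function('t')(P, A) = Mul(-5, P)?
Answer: 2055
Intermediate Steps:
Function('h')(n) = Add(3, Mul(-1, n)) (Function('h')(n) = Add(Mul(-1, n), 3) = Add(3, Mul(-1, n)))
Mul(Add(Function('h')(-2), 132), Function('t')(-3, 5)) = Mul(Add(Add(3, Mul(-1, -2)), 132), Mul(-5, -3)) = Mul(Add(Add(3, 2), 132), 15) = Mul(Add(5, 132), 15) = Mul(137, 15) = 2055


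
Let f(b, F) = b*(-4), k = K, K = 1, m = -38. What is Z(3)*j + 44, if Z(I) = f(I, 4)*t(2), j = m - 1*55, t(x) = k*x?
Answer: 2276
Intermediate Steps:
k = 1
f(b, F) = -4*b
t(x) = x (t(x) = 1*x = x)
j = -93 (j = -38 - 1*55 = -38 - 55 = -93)
Z(I) = -8*I (Z(I) = -4*I*2 = -8*I)
Z(3)*j + 44 = -8*3*(-93) + 44 = -24*(-93) + 44 = 2232 + 44 = 2276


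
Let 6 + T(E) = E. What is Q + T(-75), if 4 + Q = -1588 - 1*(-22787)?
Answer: 21114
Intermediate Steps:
T(E) = -6 + E
Q = 21195 (Q = -4 + (-1588 - 1*(-22787)) = -4 + (-1588 + 22787) = -4 + 21199 = 21195)
Q + T(-75) = 21195 + (-6 - 75) = 21195 - 81 = 21114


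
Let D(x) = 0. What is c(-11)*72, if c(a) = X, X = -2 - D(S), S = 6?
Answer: -144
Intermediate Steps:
X = -2 (X = -2 - 1*0 = -2 + 0 = -2)
c(a) = -2
c(-11)*72 = -2*72 = -144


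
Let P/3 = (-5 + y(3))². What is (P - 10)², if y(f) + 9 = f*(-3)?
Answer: 2486929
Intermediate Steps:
y(f) = -9 - 3*f (y(f) = -9 + f*(-3) = -9 - 3*f)
P = 1587 (P = 3*(-5 + (-9 - 3*3))² = 3*(-5 + (-9 - 9))² = 3*(-5 - 18)² = 3*(-23)² = 3*529 = 1587)
(P - 10)² = (1587 - 10)² = 1577² = 2486929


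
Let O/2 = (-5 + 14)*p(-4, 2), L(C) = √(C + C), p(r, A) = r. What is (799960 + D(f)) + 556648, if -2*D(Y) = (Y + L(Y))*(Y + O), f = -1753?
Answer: -486009/2 + 1825*I*√3506/2 ≈ -2.43e+5 + 54031.0*I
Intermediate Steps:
L(C) = √2*√C (L(C) = √(2*C) = √2*√C)
O = -72 (O = 2*((-5 + 14)*(-4)) = 2*(9*(-4)) = 2*(-36) = -72)
D(Y) = -(-72 + Y)*(Y + √2*√Y)/2 (D(Y) = -(Y + √2*√Y)*(Y - 72)/2 = -(Y + √2*√Y)*(-72 + Y)/2 = -(-72 + Y)*(Y + √2*√Y)/2)
(799960 + D(f)) + 556648 = (799960 + (36*(-1753) - ½*(-1753)² + 36*√2*√(-1753) - √2*(-1753)^(3/2)/2)) + 556648 = (799960 + (-63108 - ½*3073009 + 36*√2*(I*√1753) - √2*(-1753*I*√1753)/2)) + 556648 = (799960 + (-63108 - 3073009/2 + 36*I*√3506 + 1753*I*√3506/2)) + 556648 = (799960 + (-3199225/2 + 1825*I*√3506/2)) + 556648 = (-1599305/2 + 1825*I*√3506/2) + 556648 = -486009/2 + 1825*I*√3506/2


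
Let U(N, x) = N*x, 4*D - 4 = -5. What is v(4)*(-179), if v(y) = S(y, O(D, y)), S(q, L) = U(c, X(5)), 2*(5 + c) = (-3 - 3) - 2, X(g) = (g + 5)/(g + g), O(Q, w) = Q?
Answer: 1611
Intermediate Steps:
D = -¼ (D = 1 + (¼)*(-5) = 1 - 5/4 = -¼ ≈ -0.25000)
X(g) = (5 + g)/(2*g) (X(g) = (5 + g)/((2*g)) = (5 + g)*(1/(2*g)) = (5 + g)/(2*g))
c = -9 (c = -5 + ((-3 - 3) - 2)/2 = -5 + (-6 - 2)/2 = -5 + (½)*(-8) = -5 - 4 = -9)
S(q, L) = -9 (S(q, L) = -9*(5 + 5)/(2*5) = -9*10/(2*5) = -9*1 = -9)
v(y) = -9
v(4)*(-179) = -9*(-179) = 1611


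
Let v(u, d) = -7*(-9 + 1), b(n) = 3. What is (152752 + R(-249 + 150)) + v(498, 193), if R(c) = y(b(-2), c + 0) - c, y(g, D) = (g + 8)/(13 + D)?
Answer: 13149991/86 ≈ 1.5291e+5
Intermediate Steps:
v(u, d) = 56 (v(u, d) = -7*(-8) = 56)
y(g, D) = (8 + g)/(13 + D)
R(c) = -c + 11/(13 + c) (R(c) = (8 + 3)/(13 + (c + 0)) - c = 11/(13 + c) - c = -c + 11/(13 + c))
(152752 + R(-249 + 150)) + v(498, 193) = (152752 + (11 - (-249 + 150)*(13 + (-249 + 150)))/(13 + (-249 + 150))) + 56 = (152752 + (11 - 1*(-99)*(13 - 99))/(13 - 99)) + 56 = (152752 + (11 - 1*(-99)*(-86))/(-86)) + 56 = (152752 - (11 - 8514)/86) + 56 = (152752 - 1/86*(-8503)) + 56 = (152752 + 8503/86) + 56 = 13145175/86 + 56 = 13149991/86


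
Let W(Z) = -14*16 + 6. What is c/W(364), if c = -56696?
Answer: 28348/109 ≈ 260.07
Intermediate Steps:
W(Z) = -218 (W(Z) = -224 + 6 = -218)
c/W(364) = -56696/(-218) = -56696*(-1/218) = 28348/109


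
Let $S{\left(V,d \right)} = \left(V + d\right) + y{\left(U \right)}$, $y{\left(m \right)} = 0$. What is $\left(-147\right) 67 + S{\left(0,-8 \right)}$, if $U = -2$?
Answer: $-9857$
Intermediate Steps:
$S{\left(V,d \right)} = V + d$ ($S{\left(V,d \right)} = \left(V + d\right) + 0 = V + d$)
$\left(-147\right) 67 + S{\left(0,-8 \right)} = \left(-147\right) 67 + \left(0 - 8\right) = -9849 - 8 = -9857$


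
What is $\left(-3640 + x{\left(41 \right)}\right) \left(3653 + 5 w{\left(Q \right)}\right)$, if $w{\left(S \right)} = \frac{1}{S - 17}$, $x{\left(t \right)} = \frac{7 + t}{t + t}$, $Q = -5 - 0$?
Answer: $- \frac{5995573488}{451} \approx -1.3294 \cdot 10^{7}$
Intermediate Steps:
$Q = -5$ ($Q = -5 + 0 = -5$)
$x{\left(t \right)} = \frac{7 + t}{2 t}$
$w{\left(S \right)} = \frac{1}{-17 + S}$
$\left(-3640 + x{\left(41 \right)}\right) \left(3653 + 5 w{\left(Q \right)}\right) = \left(-3640 + \frac{7 + 41}{2 \cdot 41}\right) \left(3653 + \frac{5}{-17 - 5}\right) = \left(-3640 + \frac{1}{2} \cdot \frac{1}{41} \cdot 48\right) \left(3653 + \frac{5}{-22}\right) = \left(-3640 + \frac{24}{41}\right) \left(3653 + 5 \left(- \frac{1}{22}\right)\right) = - \frac{149216 \left(3653 - \frac{5}{22}\right)}{41} = \left(- \frac{149216}{41}\right) \frac{80361}{22} = - \frac{5995573488}{451}$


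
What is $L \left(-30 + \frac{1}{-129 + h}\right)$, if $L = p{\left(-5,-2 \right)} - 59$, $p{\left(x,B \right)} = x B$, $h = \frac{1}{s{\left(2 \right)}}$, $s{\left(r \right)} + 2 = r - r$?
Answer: $\frac{54404}{37} \approx 1470.4$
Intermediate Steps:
$s{\left(r \right)} = -2$ ($s{\left(r \right)} = -2 + \left(r - r\right) = -2 + 0 = -2$)
$h = - \frac{1}{2}$ ($h = \frac{1}{-2} = - \frac{1}{2} \approx -0.5$)
$p{\left(x,B \right)} = B x$
$L = -49$ ($L = \left(-2\right) \left(-5\right) - 59 = 10 - 59 = -49$)
$L \left(-30 + \frac{1}{-129 + h}\right) = - 49 \left(-30 + \frac{1}{-129 - \frac{1}{2}}\right) = - 49 \left(-30 + \frac{1}{- \frac{259}{2}}\right) = - 49 \left(-30 - \frac{2}{259}\right) = \left(-49\right) \left(- \frac{7772}{259}\right) = \frac{54404}{37}$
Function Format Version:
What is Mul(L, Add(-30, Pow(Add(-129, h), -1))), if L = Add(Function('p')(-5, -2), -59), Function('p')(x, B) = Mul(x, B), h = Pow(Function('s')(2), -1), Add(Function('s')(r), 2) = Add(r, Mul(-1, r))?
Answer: Rational(54404, 37) ≈ 1470.4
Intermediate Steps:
Function('s')(r) = -2 (Function('s')(r) = Add(-2, Add(r, Mul(-1, r))) = Add(-2, 0) = -2)
h = Rational(-1, 2) (h = Pow(-2, -1) = Rational(-1, 2) ≈ -0.50000)
Function('p')(x, B) = Mul(B, x)
L = -49 (L = Add(Mul(-2, -5), -59) = Add(10, -59) = -49)
Mul(L, Add(-30, Pow(Add(-129, h), -1))) = Mul(-49, Add(-30, Pow(Add(-129, Rational(-1, 2)), -1))) = Mul(-49, Add(-30, Pow(Rational(-259, 2), -1))) = Mul(-49, Add(-30, Rational(-2, 259))) = Mul(-49, Rational(-7772, 259)) = Rational(54404, 37)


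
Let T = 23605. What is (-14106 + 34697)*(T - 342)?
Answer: 479008433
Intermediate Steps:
(-14106 + 34697)*(T - 342) = (-14106 + 34697)*(23605 - 342) = 20591*23263 = 479008433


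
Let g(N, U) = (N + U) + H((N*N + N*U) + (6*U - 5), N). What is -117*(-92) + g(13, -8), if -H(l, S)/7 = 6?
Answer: 10727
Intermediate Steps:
H(l, S) = -42 (H(l, S) = -7*6 = -42)
g(N, U) = -42 + N + U (g(N, U) = (N + U) - 42 = -42 + N + U)
-117*(-92) + g(13, -8) = -117*(-92) + (-42 + 13 - 8) = 10764 - 37 = 10727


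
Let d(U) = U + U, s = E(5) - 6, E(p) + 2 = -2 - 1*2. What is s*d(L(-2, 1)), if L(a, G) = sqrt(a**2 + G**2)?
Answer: -24*sqrt(5) ≈ -53.666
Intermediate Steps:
E(p) = -6 (E(p) = -2 + (-2 - 1*2) = -2 + (-2 - 2) = -2 - 4 = -6)
s = -12 (s = -6 - 6 = -12)
L(a, G) = sqrt(G**2 + a**2)
d(U) = 2*U
s*d(L(-2, 1)) = -24*sqrt(1**2 + (-2)**2) = -24*sqrt(1 + 4) = -24*sqrt(5)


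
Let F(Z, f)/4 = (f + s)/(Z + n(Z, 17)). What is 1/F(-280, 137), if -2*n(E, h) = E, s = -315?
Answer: 35/178 ≈ 0.19663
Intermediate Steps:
n(E, h) = -E/2
F(Z, f) = 8*(-315 + f)/Z (F(Z, f) = 4*((f - 315)/(Z - Z/2)) = 4*((-315 + f)/((Z/2))) = 4*((-315 + f)*(2/Z)) = 4*(2*(-315 + f)/Z) = 8*(-315 + f)/Z)
1/F(-280, 137) = 1/(8*(-315 + 137)/(-280)) = 1/(8*(-1/280)*(-178)) = 1/(178/35) = 35/178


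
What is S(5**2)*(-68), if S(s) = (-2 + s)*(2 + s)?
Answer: -42228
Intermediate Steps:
S(5**2)*(-68) = (-4 + (5**2)**2)*(-68) = (-4 + 25**2)*(-68) = (-4 + 625)*(-68) = 621*(-68) = -42228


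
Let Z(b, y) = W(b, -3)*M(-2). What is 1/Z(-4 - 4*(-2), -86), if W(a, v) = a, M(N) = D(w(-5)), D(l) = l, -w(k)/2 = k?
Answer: 1/40 ≈ 0.025000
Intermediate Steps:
w(k) = -2*k
M(N) = 10 (M(N) = -2*(-5) = 10)
Z(b, y) = 10*b (Z(b, y) = b*10 = 10*b)
1/Z(-4 - 4*(-2), -86) = 1/(10*(-4 - 4*(-2))) = 1/(10*(-4 + 8)) = 1/(10*4) = 1/40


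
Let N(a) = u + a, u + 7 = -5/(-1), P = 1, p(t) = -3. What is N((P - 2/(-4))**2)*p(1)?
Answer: -3/4 ≈ -0.75000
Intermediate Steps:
u = -2 (u = -7 - 5/(-1) = -7 - 5*(-1) = -7 + 5 = -2)
N(a) = -2 + a
N((P - 2/(-4))**2)*p(1) = (-2 + (1 - 2/(-4))**2)*(-3) = (-2 + (1 - 2*(-1/4))**2)*(-3) = (-2 + (1 + 1/2)**2)*(-3) = (-2 + (3/2)**2)*(-3) = (-2 + 9/4)*(-3) = (1/4)*(-3) = -3/4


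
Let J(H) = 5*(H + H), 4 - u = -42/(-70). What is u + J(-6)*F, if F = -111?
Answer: 33317/5 ≈ 6663.4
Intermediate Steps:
u = 17/5 (u = 4 - (-42)/(-70) = 4 - (-42)*(-1)/70 = 4 - 1*3/5 = 4 - 3/5 = 17/5 ≈ 3.4000)
J(H) = 10*H (J(H) = 5*(2*H) = 10*H)
u + J(-6)*F = 17/5 + (10*(-6))*(-111) = 17/5 - 60*(-111) = 17/5 + 6660 = 33317/5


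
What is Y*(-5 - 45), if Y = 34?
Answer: -1700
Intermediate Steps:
Y*(-5 - 45) = 34*(-5 - 45) = 34*(-50) = -1700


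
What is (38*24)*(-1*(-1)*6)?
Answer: 5472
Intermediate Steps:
(38*24)*(-1*(-1)*6) = 912*(1*6) = 912*6 = 5472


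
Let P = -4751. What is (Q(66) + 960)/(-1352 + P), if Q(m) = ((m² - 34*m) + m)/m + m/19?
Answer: -18933/115957 ≈ -0.16328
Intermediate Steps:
Q(m) = m/19 + (m² - 33*m)/m (Q(m) = (m² - 33*m)/m + m*(1/19) = (m² - 33*m)/m + m/19 = m/19 + (m² - 33*m)/m)
(Q(66) + 960)/(-1352 + P) = ((-33 + (20/19)*66) + 960)/(-1352 - 4751) = ((-33 + 1320/19) + 960)/(-6103) = (693/19 + 960)*(-1/6103) = (18933/19)*(-1/6103) = -18933/115957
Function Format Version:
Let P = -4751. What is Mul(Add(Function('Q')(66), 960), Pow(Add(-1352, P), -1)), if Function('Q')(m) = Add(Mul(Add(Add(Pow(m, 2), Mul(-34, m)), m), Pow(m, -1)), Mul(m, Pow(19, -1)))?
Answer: Rational(-18933, 115957) ≈ -0.16328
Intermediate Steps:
Function('Q')(m) = Add(Mul(Rational(1, 19), m), Mul(Pow(m, -1), Add(Pow(m, 2), Mul(-33, m)))) (Function('Q')(m) = Add(Mul(Add(Pow(m, 2), Mul(-33, m)), Pow(m, -1)), Mul(m, Rational(1, 19))) = Add(Mul(Pow(m, -1), Add(Pow(m, 2), Mul(-33, m))), Mul(Rational(1, 19), m)) = Add(Mul(Rational(1, 19), m), Mul(Pow(m, -1), Add(Pow(m, 2), Mul(-33, m)))))
Mul(Add(Function('Q')(66), 960), Pow(Add(-1352, P), -1)) = Mul(Add(Add(-33, Mul(Rational(20, 19), 66)), 960), Pow(Add(-1352, -4751), -1)) = Mul(Add(Add(-33, Rational(1320, 19)), 960), Pow(-6103, -1)) = Mul(Add(Rational(693, 19), 960), Rational(-1, 6103)) = Mul(Rational(18933, 19), Rational(-1, 6103)) = Rational(-18933, 115957)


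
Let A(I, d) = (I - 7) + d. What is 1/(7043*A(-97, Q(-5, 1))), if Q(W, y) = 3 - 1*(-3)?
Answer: -1/690214 ≈ -1.4488e-6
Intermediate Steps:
Q(W, y) = 6 (Q(W, y) = 3 + 3 = 6)
A(I, d) = -7 + I + d (A(I, d) = (-7 + I) + d = -7 + I + d)
1/(7043*A(-97, Q(-5, 1))) = 1/(7043*(-7 - 97 + 6)) = (1/7043)/(-98) = (1/7043)*(-1/98) = -1/690214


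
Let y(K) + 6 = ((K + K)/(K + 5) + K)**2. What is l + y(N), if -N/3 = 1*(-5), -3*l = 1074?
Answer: -367/4 ≈ -91.750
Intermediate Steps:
l = -358 (l = -1/3*1074 = -358)
N = 15 (N = -3*(-5) = 15)
y(K) = -6 + (K + 2*K/(5 + K))**2 (y(K) = -6 + ((K + K)/(K + 5) + K)**2 = -6 + ((2*K)/(5 + K) + K)**2 = -6 + (2*K/(5 + K) + K)**2 = -6 + (K + 2*K/(5 + K))**2)
l + y(N) = -358 + (-6 + 15**2*(7 + 15)**2/(5 + 15)**2) = -358 + (-6 + 225*22**2/20**2) = -358 + (-6 + 225*(1/400)*484) = -358 + (-6 + 1089/4) = -358 + 1065/4 = -367/4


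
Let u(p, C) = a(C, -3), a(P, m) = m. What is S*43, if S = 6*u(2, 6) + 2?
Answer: -688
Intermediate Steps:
u(p, C) = -3
S = -16 (S = 6*(-3) + 2 = -18 + 2 = -16)
S*43 = -16*43 = -688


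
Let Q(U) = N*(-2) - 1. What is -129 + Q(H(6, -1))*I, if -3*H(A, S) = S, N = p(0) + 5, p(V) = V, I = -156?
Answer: 1587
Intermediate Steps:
N = 5 (N = 0 + 5 = 5)
H(A, S) = -S/3
Q(U) = -11 (Q(U) = 5*(-2) - 1 = -10 - 1 = -11)
-129 + Q(H(6, -1))*I = -129 - 11*(-156) = -129 + 1716 = 1587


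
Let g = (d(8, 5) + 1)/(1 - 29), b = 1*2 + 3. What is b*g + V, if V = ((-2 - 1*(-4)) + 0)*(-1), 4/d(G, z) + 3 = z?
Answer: -71/28 ≈ -2.5357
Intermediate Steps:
d(G, z) = 4/(-3 + z)
V = -2 (V = ((-2 + 4) + 0)*(-1) = (2 + 0)*(-1) = 2*(-1) = -2)
b = 5 (b = 2 + 3 = 5)
g = -3/28 (g = (4/(-3 + 5) + 1)/(1 - 29) = (4/2 + 1)/(-28) = (4*(½) + 1)*(-1/28) = (2 + 1)*(-1/28) = 3*(-1/28) = -3/28 ≈ -0.10714)
b*g + V = 5*(-3/28) - 2 = -15/28 - 2 = -71/28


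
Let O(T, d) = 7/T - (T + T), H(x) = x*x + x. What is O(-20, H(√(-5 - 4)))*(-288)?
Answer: -57096/5 ≈ -11419.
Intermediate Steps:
H(x) = x + x² (H(x) = x² + x = x + x²)
O(T, d) = -2*T + 7/T (O(T, d) = 7/T - 2*T = -2*T + 7/T)
O(-20, H(√(-5 - 4)))*(-288) = (-2*(-20) + 7/(-20))*(-288) = (40 + 7*(-1/20))*(-288) = (40 - 7/20)*(-288) = (793/20)*(-288) = -57096/5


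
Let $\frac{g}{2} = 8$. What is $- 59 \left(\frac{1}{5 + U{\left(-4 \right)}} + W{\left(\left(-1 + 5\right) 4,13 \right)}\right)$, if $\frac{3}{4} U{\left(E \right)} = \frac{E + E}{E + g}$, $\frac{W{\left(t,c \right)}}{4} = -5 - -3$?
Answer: $\frac{16933}{37} \approx 457.65$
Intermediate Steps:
$W{\left(t,c \right)} = -8$ ($W{\left(t,c \right)} = 4 \left(-5 - -3\right) = 4 \left(-5 + 3\right) = 4 \left(-2\right) = -8$)
$g = 16$ ($g = 2 \cdot 8 = 16$)
$U{\left(E \right)} = \frac{8 E}{3 \left(16 + E\right)}$ ($U{\left(E \right)} = \frac{4 \frac{E + E}{E + 16}}{3} = \frac{4 \frac{2 E}{16 + E}}{3} = \frac{8 E}{3 \left(16 + E\right)}$)
$- 59 \left(\frac{1}{5 + U{\left(-4 \right)}} + W{\left(\left(-1 + 5\right) 4,13 \right)}\right) = - 59 \left(\frac{1}{5 + \frac{8}{3} \left(-4\right) \frac{1}{16 - 4}} - 8\right) = - 59 \left(\frac{1}{5 + \frac{8}{3} \left(-4\right) \frac{1}{12}} - 8\right) = - 59 \left(\frac{1}{5 - \frac{8}{9}} - 8\right) = - 59 \left(\frac{1}{\frac{37}{9}} - 8\right) = - 59 \left(\frac{9}{37} - 8\right) = \left(-59\right) \left(- \frac{287}{37}\right) = \frac{16933}{37}$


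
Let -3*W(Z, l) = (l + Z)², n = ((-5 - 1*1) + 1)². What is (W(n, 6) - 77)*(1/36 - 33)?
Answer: 353726/27 ≈ 13101.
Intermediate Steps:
n = 25 (n = ((-5 - 1) + 1)² = (-6 + 1)² = (-5)² = 25)
W(Z, l) = -(Z + l)²/3 (W(Z, l) = -(l + Z)²/3 = -(Z + l)²/3)
(W(n, 6) - 77)*(1/36 - 33) = (-(25 + 6)²/3 - 77)*(1/36 - 33) = (-⅓*31² - 77)*(1/36 - 33) = (-⅓*961 - 77)*(-1187/36) = (-961/3 - 77)*(-1187/36) = -1192/3*(-1187/36) = 353726/27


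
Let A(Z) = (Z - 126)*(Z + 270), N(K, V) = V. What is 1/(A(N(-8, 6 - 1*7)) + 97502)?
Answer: 1/63339 ≈ 1.5788e-5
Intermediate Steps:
A(Z) = (-126 + Z)*(270 + Z)
1/(A(N(-8, 6 - 1*7)) + 97502) = 1/((-34020 + (6 - 1*7)² + 144*(6 - 1*7)) + 97502) = 1/((-34020 + (6 - 7)² + 144*(6 - 7)) + 97502) = 1/((-34020 + (-1)² + 144*(-1)) + 97502) = 1/((-34020 + 1 - 144) + 97502) = 1/(-34163 + 97502) = 1/63339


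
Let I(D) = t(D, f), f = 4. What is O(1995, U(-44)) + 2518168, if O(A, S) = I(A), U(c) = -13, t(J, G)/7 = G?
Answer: 2518196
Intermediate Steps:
t(J, G) = 7*G
I(D) = 28 (I(D) = 7*4 = 28)
O(A, S) = 28
O(1995, U(-44)) + 2518168 = 28 + 2518168 = 2518196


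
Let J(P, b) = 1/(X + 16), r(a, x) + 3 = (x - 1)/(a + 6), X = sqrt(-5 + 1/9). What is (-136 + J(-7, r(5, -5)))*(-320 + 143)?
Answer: 14123892/587 + 531*I*sqrt(11)/1174 ≈ 24061.0 + 1.5001*I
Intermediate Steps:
X = 2*I*sqrt(11)/3 (X = sqrt(-5 + 1/9) = sqrt(-44/9) = 2*I*sqrt(11)/3 ≈ 2.2111*I)
r(a, x) = -3 + (-1 + x)/(6 + a) (r(a, x) = -3 + (x - 1)/(a + 6) = -3 + (-1 + x)/(6 + a))
J(P, b) = 1/(16 + 2*I*sqrt(11)/3) (J(P, b) = 1/(2*I*sqrt(11)/3 + 16) = 1/(16 + 2*I*sqrt(11)/3))
(-136 + J(-7, r(5, -5)))*(-320 + 143) = (-136 + (36/587 - 3*I*sqrt(11)/1174))*(-320 + 143) = (-79796/587 - 3*I*sqrt(11)/1174)*(-177) = 14123892/587 + 531*I*sqrt(11)/1174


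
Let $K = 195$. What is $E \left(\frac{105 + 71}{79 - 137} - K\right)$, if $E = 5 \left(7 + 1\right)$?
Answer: $- \frac{229720}{29} \approx -7921.4$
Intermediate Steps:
$E = 40$ ($E = 5 \cdot 8 = 40$)
$E \left(\frac{105 + 71}{79 - 137} - K\right) = 40 \left(\frac{105 + 71}{79 - 137} - 195\right) = 40 \left(\frac{176}{-58} - 195\right) = 40 \left(176 \left(- \frac{1}{58}\right) - 195\right) = 40 \left(- \frac{88}{29} - 195\right) = 40 \left(- \frac{5743}{29}\right) = - \frac{229720}{29}$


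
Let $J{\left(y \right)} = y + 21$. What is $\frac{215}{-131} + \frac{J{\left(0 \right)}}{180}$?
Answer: $- \frac{11983}{7860} \approx -1.5246$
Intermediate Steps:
$J{\left(y \right)} = 21 + y$
$\frac{215}{-131} + \frac{J{\left(0 \right)}}{180} = \frac{215}{-131} + \frac{21 + 0}{180} = 215 \left(- \frac{1}{131}\right) + 21 \cdot \frac{1}{180} = - \frac{215}{131} + \frac{7}{60} = - \frac{11983}{7860}$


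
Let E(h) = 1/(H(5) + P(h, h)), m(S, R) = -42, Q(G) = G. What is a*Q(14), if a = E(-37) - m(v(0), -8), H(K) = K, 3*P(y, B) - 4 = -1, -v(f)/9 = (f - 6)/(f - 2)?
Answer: 1771/3 ≈ 590.33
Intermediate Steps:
v(f) = -9*(-6 + f)/(-2 + f) (v(f) = -9*(f - 6)/(f - 2) = -9*(-6 + f)/(-2 + f))
P(y, B) = 1 (P(y, B) = 4/3 + (⅓)*(-1) = 4/3 - ⅓ = 1)
E(h) = ⅙ (E(h) = 1/(5 + 1) = 1/6 = ⅙)
a = 253/6 (a = ⅙ - 1*(-42) = ⅙ + 42 = 253/6 ≈ 42.167)
a*Q(14) = (253/6)*14 = 1771/3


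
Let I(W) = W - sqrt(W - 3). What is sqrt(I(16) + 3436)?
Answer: sqrt(3452 - sqrt(13)) ≈ 58.723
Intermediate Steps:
I(W) = W - sqrt(-3 + W)
sqrt(I(16) + 3436) = sqrt((16 - sqrt(-3 + 16)) + 3436) = sqrt((16 - sqrt(13)) + 3436) = sqrt(3452 - sqrt(13))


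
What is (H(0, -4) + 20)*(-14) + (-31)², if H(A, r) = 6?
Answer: 597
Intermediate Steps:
(H(0, -4) + 20)*(-14) + (-31)² = (6 + 20)*(-14) + (-31)² = 26*(-14) + 961 = -364 + 961 = 597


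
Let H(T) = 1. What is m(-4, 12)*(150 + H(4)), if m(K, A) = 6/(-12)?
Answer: -151/2 ≈ -75.500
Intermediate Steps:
m(K, A) = -½ (m(K, A) = 6*(-1/12) = -½)
m(-4, 12)*(150 + H(4)) = -(150 + 1)/2 = -½*151 = -151/2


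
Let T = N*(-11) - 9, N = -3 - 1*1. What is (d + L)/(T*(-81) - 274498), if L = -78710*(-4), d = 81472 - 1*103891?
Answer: -292421/277333 ≈ -1.0544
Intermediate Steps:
d = -22419 (d = 81472 - 103891 = -22419)
L = 314840 (L = -7871*(-40) = 314840)
N = -4 (N = -3 - 1 = -4)
T = 35 (T = -4*(-11) - 9 = 44 - 9 = 35)
(d + L)/(T*(-81) - 274498) = (-22419 + 314840)/(35*(-81) - 274498) = 292421/(-2835 - 274498) = 292421/(-277333) = 292421*(-1/277333) = -292421/277333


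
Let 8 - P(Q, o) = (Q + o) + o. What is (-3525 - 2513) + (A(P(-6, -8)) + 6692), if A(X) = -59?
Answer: 595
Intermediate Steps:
P(Q, o) = 8 - Q - 2*o (P(Q, o) = 8 - ((Q + o) + o) = 8 - (Q + 2*o) = 8 + (-Q - 2*o) = 8 - Q - 2*o)
(-3525 - 2513) + (A(P(-6, -8)) + 6692) = (-3525 - 2513) + (-59 + 6692) = -6038 + 6633 = 595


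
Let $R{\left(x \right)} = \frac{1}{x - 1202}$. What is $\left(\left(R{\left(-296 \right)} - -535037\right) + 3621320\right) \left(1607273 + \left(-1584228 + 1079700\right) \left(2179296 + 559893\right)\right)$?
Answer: $- \frac{8604614613636902525415}{1498} \approx -5.7441 \cdot 10^{18}$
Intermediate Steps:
$R{\left(x \right)} = \frac{1}{-1202 + x}$
$\left(\left(R{\left(-296 \right)} - -535037\right) + 3621320\right) \left(1607273 + \left(-1584228 + 1079700\right) \left(2179296 + 559893\right)\right) = \left(\left(\frac{1}{-1202 - 296} - -535037\right) + 3621320\right) \left(1607273 + \left(-1584228 + 1079700\right) \left(2179296 + 559893\right)\right) = \left(\left(\frac{1}{-1498} + 535037\right) + 3621320\right) \left(1607273 - 1381997547792\right) = \left(\left(- \frac{1}{1498} + 535037\right) + 3621320\right) \left(1607273 - 1381997547792\right) = \left(\frac{801485425}{1498} + 3621320\right) \left(-1381995940519\right) = \frac{6226222785}{1498} \left(-1381995940519\right) = - \frac{8604614613636902525415}{1498}$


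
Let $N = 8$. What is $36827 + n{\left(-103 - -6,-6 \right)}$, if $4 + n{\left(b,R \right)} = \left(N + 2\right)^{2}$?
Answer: $36923$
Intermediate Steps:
$n{\left(b,R \right)} = 96$ ($n{\left(b,R \right)} = -4 + \left(8 + 2\right)^{2} = -4 + 10^{2} = -4 + 100 = 96$)
$36827 + n{\left(-103 - -6,-6 \right)} = 36827 + 96 = 36923$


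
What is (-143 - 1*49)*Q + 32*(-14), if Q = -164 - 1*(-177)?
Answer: -2944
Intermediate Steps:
Q = 13 (Q = -164 + 177 = 13)
(-143 - 1*49)*Q + 32*(-14) = (-143 - 1*49)*13 + 32*(-14) = (-143 - 49)*13 - 448 = -192*13 - 448 = -2496 - 448 = -2944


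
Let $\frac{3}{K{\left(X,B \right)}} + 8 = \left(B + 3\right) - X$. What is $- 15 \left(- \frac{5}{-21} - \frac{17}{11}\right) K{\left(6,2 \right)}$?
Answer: $- \frac{1510}{231} \approx -6.5368$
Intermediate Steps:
$K{\left(X,B \right)} = \frac{3}{-5 + B - X}$ ($K{\left(X,B \right)} = \frac{3}{-8 - \left(-3 + X - B\right)} = \frac{3}{-8 + \left(3 + B - X\right)} = \frac{3}{-5 + B - X}$)
$- 15 \left(- \frac{5}{-21} - \frac{17}{11}\right) K{\left(6,2 \right)} = - 15 \left(- \frac{5}{-21} - \frac{17}{11}\right) \frac{3}{-5 + 2 - 6} = - 15 \left(\left(-5\right) \left(- \frac{1}{21}\right) - \frac{17}{11}\right) \frac{3}{-5 + 2 - 6} = - 15 \left(\frac{5}{21} - \frac{17}{11}\right) \frac{3}{-9} = \left(-15\right) \left(- \frac{302}{231}\right) 3 \left(- \frac{1}{9}\right) = \frac{1510}{77} \left(- \frac{1}{3}\right) = - \frac{1510}{231}$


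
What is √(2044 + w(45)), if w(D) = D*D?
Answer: √4069 ≈ 63.789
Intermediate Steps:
w(D) = D²
√(2044 + w(45)) = √(2044 + 45²) = √(2044 + 2025) = √4069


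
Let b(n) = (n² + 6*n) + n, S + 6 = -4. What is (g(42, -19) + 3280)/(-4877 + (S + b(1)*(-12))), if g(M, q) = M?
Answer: -⅔ ≈ -0.66667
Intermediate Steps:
S = -10 (S = -6 - 4 = -10)
b(n) = n² + 7*n
(g(42, -19) + 3280)/(-4877 + (S + b(1)*(-12))) = (42 + 3280)/(-4877 + (-10 + (1*(7 + 1))*(-12))) = 3322/(-4877 + (-10 + (1*8)*(-12))) = 3322/(-4877 + (-10 + 8*(-12))) = 3322/(-4877 + (-10 - 96)) = 3322/(-4877 - 106) = 3322/(-4983) = 3322*(-1/4983) = -⅔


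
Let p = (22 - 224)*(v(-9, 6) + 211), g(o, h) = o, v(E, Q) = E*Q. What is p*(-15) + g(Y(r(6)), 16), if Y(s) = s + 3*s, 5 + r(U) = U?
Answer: 475714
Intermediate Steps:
r(U) = -5 + U
Y(s) = 4*s
p = -31714 (p = (22 - 224)*(-9*6 + 211) = -202*(-54 + 211) = -202*157 = -31714)
p*(-15) + g(Y(r(6)), 16) = -31714*(-15) + 4*(-5 + 6) = 475710 + 4*1 = 475710 + 4 = 475714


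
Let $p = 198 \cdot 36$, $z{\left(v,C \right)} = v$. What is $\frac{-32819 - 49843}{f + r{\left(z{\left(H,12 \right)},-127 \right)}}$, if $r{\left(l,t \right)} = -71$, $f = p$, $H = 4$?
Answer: $- \frac{82662}{7057} \approx -11.713$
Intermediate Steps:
$p = 7128$
$f = 7128$
$\frac{-32819 - 49843}{f + r{\left(z{\left(H,12 \right)},-127 \right)}} = \frac{-32819 - 49843}{7128 - 71} = - \frac{82662}{7057}$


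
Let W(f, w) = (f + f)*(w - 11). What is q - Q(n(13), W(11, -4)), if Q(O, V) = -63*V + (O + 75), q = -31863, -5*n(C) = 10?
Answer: -52726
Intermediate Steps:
W(f, w) = 2*f*(-11 + w) (W(f, w) = (2*f)*(-11 + w) = 2*f*(-11 + w))
n(C) = -2 (n(C) = -1/5*10 = -2)
Q(O, V) = 75 + O - 63*V (Q(O, V) = -63*V + (75 + O) = 75 + O - 63*V)
q - Q(n(13), W(11, -4)) = -31863 - (75 - 2 - 126*11*(-11 - 4)) = -31863 - (75 - 2 - 126*11*(-15)) = -31863 - (75 - 2 - 63*(-330)) = -31863 - (75 - 2 + 20790) = -31863 - 1*20863 = -31863 - 20863 = -52726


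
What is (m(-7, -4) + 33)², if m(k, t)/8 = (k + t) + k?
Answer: 12321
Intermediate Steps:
m(k, t) = 8*t + 16*k (m(k, t) = 8*((k + t) + k) = 8*(t + 2*k) = 8*t + 16*k)
(m(-7, -4) + 33)² = ((8*(-4) + 16*(-7)) + 33)² = ((-32 - 112) + 33)² = (-144 + 33)² = (-111)² = 12321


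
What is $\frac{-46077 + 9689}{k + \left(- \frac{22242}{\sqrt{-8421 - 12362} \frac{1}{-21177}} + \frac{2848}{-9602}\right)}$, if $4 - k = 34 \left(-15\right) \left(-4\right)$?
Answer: $\frac{682601957093307020}{98341489757774128265153} - \frac{7597251916524928746 i \sqrt{20783}}{98341489757774128265153} \approx 6.9411 \cdot 10^{-6} - 0.011137 i$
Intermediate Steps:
$k = -2036$ ($k = 4 - 34 \left(-15\right) \left(-4\right) = 4 - \left(-510\right) \left(-4\right) = 4 - 2040 = -2036$)
$\frac{-46077 + 9689}{k + \left(- \frac{22242}{\sqrt{-8421 - 12362} \frac{1}{-21177}} + \frac{2848}{-9602}\right)} = \frac{-46077 + 9689}{-2036 + \left(- \frac{22242}{\sqrt{-8421 - 12362} \frac{1}{-21177}} + \frac{2848}{-9602}\right)} = - \frac{36388}{-2036 + \left(- \frac{22242}{\sqrt{-20783} \left(- \frac{1}{21177}\right)} + 2848 \left(- \frac{1}{9602}\right)\right)} = - \frac{36388}{-2036 - \left(\frac{1424}{4801} + \frac{22242}{i \sqrt{20783} \left(- \frac{1}{21177}\right)}\right)} = - \frac{36388}{-2036 - \left(\frac{1424}{4801} + \frac{22242}{\left(- \frac{1}{21177}\right) i \sqrt{20783}}\right)} = - \frac{36388}{-2036 - \left(\frac{1424}{4801} + 22242 \frac{21177 i \sqrt{20783}}{20783}\right)} = - \frac{36388}{-2036 - \left(\frac{1424}{4801} + \frac{471018834 i \sqrt{20783}}{20783}\right)} = - \frac{36388}{- \frac{9776260}{4801} - \frac{471018834 i \sqrt{20783}}{20783}}$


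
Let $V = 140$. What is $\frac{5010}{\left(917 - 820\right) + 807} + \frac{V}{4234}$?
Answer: $\frac{5334725}{956884} \approx 5.5751$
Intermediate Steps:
$\frac{5010}{\left(917 - 820\right) + 807} + \frac{V}{4234} = \frac{5010}{\left(917 - 820\right) + 807} + \frac{140}{4234} = \frac{5010}{97 + 807} + 140 \cdot \frac{1}{4234} = \frac{5010}{904} + \frac{70}{2117} = 5010 \cdot \frac{1}{904} + \frac{70}{2117} = \frac{2505}{452} + \frac{70}{2117} = \frac{5334725}{956884}$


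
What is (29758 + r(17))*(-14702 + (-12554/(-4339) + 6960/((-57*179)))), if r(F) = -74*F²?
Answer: -1816086786183488/14756939 ≈ -1.2307e+8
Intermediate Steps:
(29758 + r(17))*(-14702 + (-12554/(-4339) + 6960/((-57*179)))) = (29758 - 74*17²)*(-14702 + (-12554/(-4339) + 6960/((-57*179)))) = (29758 - 74*289)*(-14702 + (-12554*(-1/4339) + 6960/(-10203))) = (29758 - 21386)*(-14702 + (12554/4339 + 6960*(-1/10203))) = 8372*(-14702 + (12554/4339 - 2320/3401)) = 8372*(-14702 + 32629674/14756939) = 8372*(-216923887504/14756939) = -1816086786183488/14756939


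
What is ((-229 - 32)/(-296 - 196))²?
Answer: 7569/26896 ≈ 0.28142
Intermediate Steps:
((-229 - 32)/(-296 - 196))² = (-261/(-492))² = (-261*(-1/492))² = (87/164)² = 7569/26896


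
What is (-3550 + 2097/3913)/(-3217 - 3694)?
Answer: 13889053/27042743 ≈ 0.51360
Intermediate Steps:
(-3550 + 2097/3913)/(-3217 - 3694) = (-3550 + 2097*(1/3913))/(-6911) = (-3550 + 2097/3913)*(-1/6911) = -13889053/3913*(-1/6911) = 13889053/27042743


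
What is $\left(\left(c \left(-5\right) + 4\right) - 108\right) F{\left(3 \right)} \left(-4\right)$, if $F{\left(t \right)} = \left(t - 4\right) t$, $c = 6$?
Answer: $-1608$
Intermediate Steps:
$F{\left(t \right)} = t \left(-4 + t\right)$ ($F{\left(t \right)} = \left(-4 + t\right) t = t \left(-4 + t\right)$)
$\left(\left(c \left(-5\right) + 4\right) - 108\right) F{\left(3 \right)} \left(-4\right) = \left(\left(6 \left(-5\right) + 4\right) - 108\right) 3 \left(-4 + 3\right) \left(-4\right) = \left(\left(-30 + 4\right) - 108\right) 3 \left(-1\right) \left(-4\right) = \left(-26 - 108\right) \left(\left(-3\right) \left(-4\right)\right) = \left(-134\right) 12 = -1608$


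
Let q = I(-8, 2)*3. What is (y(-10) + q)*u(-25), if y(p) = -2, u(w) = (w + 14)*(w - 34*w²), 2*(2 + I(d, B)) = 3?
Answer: -1638175/2 ≈ -8.1909e+5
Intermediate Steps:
I(d, B) = -½ (I(d, B) = -2 + (½)*3 = -2 + 3/2 = -½)
u(w) = (14 + w)*(w - 34*w²)
q = -3/2 (q = -½*3 = -3/2 ≈ -1.5000)
(y(-10) + q)*u(-25) = (-2 - 3/2)*(-25*(14 - 475*(-25) - 34*(-25)²)) = -(-175)*(14 + 11875 - 34*625)/2 = -(-175)*(14 + 11875 - 21250)/2 = -(-175)*(-9361)/2 = -7/2*234025 = -1638175/2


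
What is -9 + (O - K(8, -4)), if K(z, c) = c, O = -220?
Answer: -225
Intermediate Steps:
-9 + (O - K(8, -4)) = -9 + (-220 - 1*(-4)) = -9 + (-220 + 4) = -9 - 216 = -225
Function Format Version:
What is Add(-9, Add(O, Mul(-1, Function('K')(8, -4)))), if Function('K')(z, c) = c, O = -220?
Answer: -225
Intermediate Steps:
Add(-9, Add(O, Mul(-1, Function('K')(8, -4)))) = Add(-9, Add(-220, Mul(-1, -4))) = Add(-9, Add(-220, 4)) = Add(-9, -216) = -225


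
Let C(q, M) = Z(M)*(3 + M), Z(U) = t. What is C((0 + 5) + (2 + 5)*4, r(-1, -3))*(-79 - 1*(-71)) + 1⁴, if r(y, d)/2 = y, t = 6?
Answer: -47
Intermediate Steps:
Z(U) = 6
r(y, d) = 2*y
C(q, M) = 18 + 6*M (C(q, M) = 6*(3 + M) = 18 + 6*M)
C((0 + 5) + (2 + 5)*4, r(-1, -3))*(-79 - 1*(-71)) + 1⁴ = (18 + 6*(2*(-1)))*(-79 - 1*(-71)) + 1⁴ = (18 + 6*(-2))*(-79 + 71) + 1 = (18 - 12)*(-8) + 1 = 6*(-8) + 1 = -48 + 1 = -47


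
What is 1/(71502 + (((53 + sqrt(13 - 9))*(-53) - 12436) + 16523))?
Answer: 1/72674 ≈ 1.3760e-5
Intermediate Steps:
1/(71502 + (((53 + sqrt(13 - 9))*(-53) - 12436) + 16523)) = 1/(71502 + (((53 + sqrt(4))*(-53) - 12436) + 16523)) = 1/(71502 + (((53 + 2)*(-53) - 12436) + 16523)) = 1/(71502 + ((55*(-53) - 12436) + 16523)) = 1/(71502 + ((-2915 - 12436) + 16523)) = 1/(71502 + (-15351 + 16523)) = 1/(71502 + 1172) = 1/72674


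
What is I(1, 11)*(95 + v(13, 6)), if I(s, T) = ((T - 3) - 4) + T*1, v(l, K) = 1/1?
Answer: 1440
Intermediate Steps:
v(l, K) = 1
I(s, T) = -7 + 2*T (I(s, T) = ((-3 + T) - 4) + T = (-7 + T) + T = -7 + 2*T)
I(1, 11)*(95 + v(13, 6)) = (-7 + 2*11)*(95 + 1) = (-7 + 22)*96 = 15*96 = 1440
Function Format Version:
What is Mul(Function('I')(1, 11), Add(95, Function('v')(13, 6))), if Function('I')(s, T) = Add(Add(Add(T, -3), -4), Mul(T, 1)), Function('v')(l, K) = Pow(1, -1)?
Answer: 1440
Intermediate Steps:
Function('v')(l, K) = 1
Function('I')(s, T) = Add(-7, Mul(2, T)) (Function('I')(s, T) = Add(Add(Add(-3, T), -4), T) = Add(Add(-7, T), T) = Add(-7, Mul(2, T)))
Mul(Function('I')(1, 11), Add(95, Function('v')(13, 6))) = Mul(Add(-7, Mul(2, 11)), Add(95, 1)) = Mul(Add(-7, 22), 96) = Mul(15, 96) = 1440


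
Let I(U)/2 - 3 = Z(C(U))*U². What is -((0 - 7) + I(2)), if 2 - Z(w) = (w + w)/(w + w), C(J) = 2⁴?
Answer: -7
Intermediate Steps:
C(J) = 16
Z(w) = 1 (Z(w) = 2 - (w + w)/(w + w) = 2 - 2*w/(2*w) = 2 - 2*w*1/(2*w) = 2 - 1*1 = 2 - 1 = 1)
I(U) = 6 + 2*U² (I(U) = 6 + 2*(1*U²) = 6 + 2*U²)
-((0 - 7) + I(2)) = -((0 - 7) + (6 + 2*2²)) = -(-7 + (6 + 2*4)) = -(-7 + (6 + 8)) = -(-7 + 14) = -1*7 = -7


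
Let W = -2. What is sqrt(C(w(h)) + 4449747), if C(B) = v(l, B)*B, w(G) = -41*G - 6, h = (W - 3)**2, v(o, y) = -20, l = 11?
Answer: sqrt(4470367) ≈ 2114.3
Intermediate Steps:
h = 25 (h = (-2 - 3)**2 = (-5)**2 = 25)
w(G) = -6 - 41*G
C(B) = -20*B
sqrt(C(w(h)) + 4449747) = sqrt(-20*(-6 - 41*25) + 4449747) = sqrt(-20*(-6 - 1025) + 4449747) = sqrt(-20*(-1031) + 4449747) = sqrt(20620 + 4449747) = sqrt(4470367)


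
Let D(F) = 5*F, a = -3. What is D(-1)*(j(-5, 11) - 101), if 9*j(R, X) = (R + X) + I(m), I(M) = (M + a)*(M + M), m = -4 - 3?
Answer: 3815/9 ≈ 423.89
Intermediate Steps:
m = -7
I(M) = 2*M*(-3 + M) (I(M) = (M - 3)*(M + M) = (-3 + M)*(2*M) = 2*M*(-3 + M))
j(R, X) = 140/9 + R/9 + X/9 (j(R, X) = ((R + X) + 2*(-7)*(-3 - 7))/9 = ((R + X) + 2*(-7)*(-10))/9 = ((R + X) + 140)/9 = (140 + R + X)/9 = 140/9 + R/9 + X/9)
D(-1)*(j(-5, 11) - 101) = (5*(-1))*((140/9 + (1/9)*(-5) + (1/9)*11) - 101) = -5*((140/9 - 5/9 + 11/9) - 101) = -5*(146/9 - 101) = -5*(-763/9) = 3815/9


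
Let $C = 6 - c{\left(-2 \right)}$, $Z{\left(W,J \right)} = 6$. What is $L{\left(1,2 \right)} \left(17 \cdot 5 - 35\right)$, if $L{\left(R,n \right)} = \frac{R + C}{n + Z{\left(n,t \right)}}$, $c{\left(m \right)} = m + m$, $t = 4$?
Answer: $\frac{275}{4} \approx 68.75$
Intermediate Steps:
$c{\left(m \right)} = 2 m$
$C = 10$ ($C = 6 - 2 \left(-2\right) = 6 - -4 = 6 + 4 = 10$)
$L{\left(R,n \right)} = \frac{10 + R}{6 + n}$ ($L{\left(R,n \right)} = \frac{R + 10}{n + 6} = \frac{10 + R}{6 + n}$)
$L{\left(1,2 \right)} \left(17 \cdot 5 - 35\right) = \frac{10 + 1}{6 + 2} \left(17 \cdot 5 - 35\right) = \frac{1}{8} \cdot 11 \left(85 - 35\right) = \frac{1}{8} \cdot 11 \cdot 50 = \frac{11}{8} \cdot 50 = \frac{275}{4}$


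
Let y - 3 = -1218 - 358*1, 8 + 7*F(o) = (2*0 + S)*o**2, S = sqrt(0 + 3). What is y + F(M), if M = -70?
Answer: -11019/7 + 700*sqrt(3) ≈ -361.71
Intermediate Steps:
S = sqrt(3) ≈ 1.7320
F(o) = -8/7 + sqrt(3)*o**2/7 (F(o) = -8/7 + ((2*0 + sqrt(3))*o**2)/7 = -8/7 + ((0 + sqrt(3))*o**2)/7 = -8/7 + (sqrt(3)*o**2)/7 = -8/7 + sqrt(3)*o**2/7)
y = -1573 (y = 3 + (-1218 - 358*1) = 3 + (-1218 - 358) = 3 - 1576 = -1573)
y + F(M) = -1573 + (-8/7 + (1/7)*sqrt(3)*(-70)**2) = -1573 + (-8/7 + (1/7)*sqrt(3)*4900) = -1573 + (-8/7 + 700*sqrt(3)) = -11019/7 + 700*sqrt(3)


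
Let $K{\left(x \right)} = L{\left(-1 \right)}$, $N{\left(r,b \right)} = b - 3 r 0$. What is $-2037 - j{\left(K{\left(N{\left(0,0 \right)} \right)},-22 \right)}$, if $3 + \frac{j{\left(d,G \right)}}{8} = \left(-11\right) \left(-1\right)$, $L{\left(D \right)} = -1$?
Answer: $-2101$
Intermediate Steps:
$N{\left(r,b \right)} = 0$ ($N{\left(r,b \right)} = b 0 = 0$)
$K{\left(x \right)} = -1$
$j{\left(d,G \right)} = 64$ ($j{\left(d,G \right)} = -24 + 8 \left(\left(-11\right) \left(-1\right)\right) = -24 + 8 \cdot 11 = -24 + 88 = 64$)
$-2037 - j{\left(K{\left(N{\left(0,0 \right)} \right)},-22 \right)} = -2037 - 64 = -2101$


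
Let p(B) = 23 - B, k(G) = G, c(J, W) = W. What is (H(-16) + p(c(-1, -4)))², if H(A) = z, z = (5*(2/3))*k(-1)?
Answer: 5041/9 ≈ 560.11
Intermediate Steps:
z = -10/3 (z = (5*(2/3))*(-1) = (5*(2*(⅓)))*(-1) = (5*(⅔))*(-1) = (10/3)*(-1) = -10/3 ≈ -3.3333)
H(A) = -10/3
(H(-16) + p(c(-1, -4)))² = (-10/3 + (23 - 1*(-4)))² = (-10/3 + (23 + 4))² = (-10/3 + 27)² = (71/3)² = 5041/9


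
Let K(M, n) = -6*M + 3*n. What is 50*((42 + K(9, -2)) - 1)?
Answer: -950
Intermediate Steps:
50*((42 + K(9, -2)) - 1) = 50*((42 + (-6*9 + 3*(-2))) - 1) = 50*((42 + (-54 - 6)) - 1) = 50*((42 - 60) - 1) = 50*(-18 - 1) = 50*(-19) = -950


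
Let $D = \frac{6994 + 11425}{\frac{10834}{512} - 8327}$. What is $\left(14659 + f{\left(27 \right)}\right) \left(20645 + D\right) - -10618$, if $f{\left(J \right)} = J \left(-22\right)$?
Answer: $\frac{123474525816005}{425259} \approx 2.9035 \cdot 10^{8}$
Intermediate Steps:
$f{\left(J \right)} = - 22 J$
$D = - \frac{4715264}{2126295}$ ($D = \frac{18419}{10834 \cdot \frac{1}{512} - 8327} = \frac{18419}{\frac{5417}{256} - 8327} = \frac{18419}{- \frac{2126295}{256}} = 18419 \left(- \frac{256}{2126295}\right) = - \frac{4715264}{2126295} \approx -2.2176$)
$\left(14659 + f{\left(27 \right)}\right) \left(20645 + D\right) - -10618 = \left(14659 - 594\right) \left(20645 - \frac{4715264}{2126295}\right) - -10618 = \left(14659 - 594\right) \frac{43892645011}{2126295} + 10618 = 14065 \cdot \frac{43892645011}{2126295} + 10618 = \frac{123470010415943}{425259} + 10618 = \frac{123474525816005}{425259}$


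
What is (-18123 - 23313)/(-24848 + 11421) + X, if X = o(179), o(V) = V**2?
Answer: 430255943/13427 ≈ 32044.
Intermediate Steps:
X = 32041 (X = 179**2 = 32041)
(-18123 - 23313)/(-24848 + 11421) + X = (-18123 - 23313)/(-24848 + 11421) + 32041 = -41436/(-13427) + 32041 = -41436*(-1/13427) + 32041 = 41436/13427 + 32041 = 430255943/13427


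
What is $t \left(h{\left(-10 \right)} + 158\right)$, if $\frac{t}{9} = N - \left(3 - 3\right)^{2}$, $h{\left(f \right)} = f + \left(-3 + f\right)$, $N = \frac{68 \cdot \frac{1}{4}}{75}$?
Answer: $\frac{1377}{5} \approx 275.4$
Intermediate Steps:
$N = \frac{17}{75}$ ($N = 68 \cdot \frac{1}{4} \cdot \frac{1}{75} = 17 \cdot \frac{1}{75} = \frac{17}{75} \approx 0.22667$)
$h{\left(f \right)} = -3 + 2 f$
$t = \frac{51}{25}$ ($t = 9 \left(\frac{17}{75} - \left(3 - 3\right)^{2}\right) = 9 \left(\frac{17}{75} - 0^{2}\right) = 9 \left(\frac{17}{75} - 0\right) = 9 \left(\frac{17}{75} + 0\right) = 9 \cdot \frac{17}{75} = \frac{51}{25} \approx 2.04$)
$t \left(h{\left(-10 \right)} + 158\right) = \frac{51 \left(\left(-3 + 2 \left(-10\right)\right) + 158\right)}{25} = \frac{51 \left(\left(-3 - 20\right) + 158\right)}{25} = \frac{51 \left(-23 + 158\right)}{25} = \frac{51}{25} \cdot 135 = \frac{1377}{5}$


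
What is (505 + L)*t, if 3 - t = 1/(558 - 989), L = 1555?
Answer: 2665640/431 ≈ 6184.8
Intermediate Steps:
t = 1294/431 (t = 3 - 1/(558 - 989) = 3 - 1/(-431) = 3 - 1*(-1/431) = 3 + 1/431 = 1294/431 ≈ 3.0023)
(505 + L)*t = (505 + 1555)*(1294/431) = 2060*(1294/431) = 2665640/431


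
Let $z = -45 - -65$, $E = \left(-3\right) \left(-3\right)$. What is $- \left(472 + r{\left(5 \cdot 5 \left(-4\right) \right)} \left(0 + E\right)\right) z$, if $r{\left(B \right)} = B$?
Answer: $8560$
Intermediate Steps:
$E = 9$
$z = 20$ ($z = -45 + 65 = 20$)
$- \left(472 + r{\left(5 \cdot 5 \left(-4\right) \right)} \left(0 + E\right)\right) z = - \left(472 + 5 \cdot 5 \left(-4\right) \left(0 + 9\right)\right) 20 = - \left(472 + 25 \left(-4\right) 9\right) 20 = - \left(472 - 900\right) 20 = - \left(-428\right) 20 = \left(-1\right) \left(-8560\right) = 8560$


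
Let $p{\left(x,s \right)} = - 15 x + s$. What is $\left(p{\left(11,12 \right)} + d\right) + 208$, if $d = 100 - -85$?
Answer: $240$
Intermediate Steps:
$p{\left(x,s \right)} = s - 15 x$
$d = 185$ ($d = 100 + 85 = 185$)
$\left(p{\left(11,12 \right)} + d\right) + 208 = \left(\left(12 - 165\right) + 185\right) + 208 = \left(-153 + 185\right) + 208 = 32 + 208 = 240$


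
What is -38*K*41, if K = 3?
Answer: -4674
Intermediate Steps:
-38*K*41 = -38*3*41 = -114*41 = -4674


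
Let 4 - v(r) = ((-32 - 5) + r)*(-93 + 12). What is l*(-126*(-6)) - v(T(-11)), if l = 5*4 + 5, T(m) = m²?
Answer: 12092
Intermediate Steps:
l = 25 (l = 20 + 5 = 25)
v(r) = -2993 + 81*r (v(r) = 4 - ((-32 - 5) + r)*(-93 + 12) = 4 - (-37 + r)*(-81) = 4 - (2997 - 81*r) = 4 + (-2997 + 81*r) = -2993 + 81*r)
l*(-126*(-6)) - v(T(-11)) = 25*(-126*(-6)) - (-2993 + 81*(-11)²) = 25*756 - (-2993 + 81*121) = 18900 - (-2993 + 9801) = 18900 - 1*6808 = 18900 - 6808 = 12092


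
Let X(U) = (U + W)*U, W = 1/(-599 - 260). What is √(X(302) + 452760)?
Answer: √401380440866/859 ≈ 737.54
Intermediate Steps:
W = -1/859 (W = 1/(-859) = -1/859 ≈ -0.0011641)
X(U) = U*(-1/859 + U) (X(U) = (U - 1/859)*U = (-1/859 + U)*U = U*(-1/859 + U))
√(X(302) + 452760) = √(302*(-1/859 + 302) + 452760) = √(302*(259417/859) + 452760) = √(78343934/859 + 452760) = √(467264774/859) = √401380440866/859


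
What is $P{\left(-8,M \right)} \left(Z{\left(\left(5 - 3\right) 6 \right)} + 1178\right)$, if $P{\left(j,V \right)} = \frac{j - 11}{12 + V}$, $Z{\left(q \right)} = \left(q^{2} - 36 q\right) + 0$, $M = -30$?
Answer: $\frac{8455}{9} \approx 939.44$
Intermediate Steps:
$Z{\left(q \right)} = q^{2} - 36 q$
$P{\left(j,V \right)} = \frac{-11 + j}{12 + V}$
$P{\left(-8,M \right)} \left(Z{\left(\left(5 - 3\right) 6 \right)} + 1178\right) = \frac{-11 - 8}{12 - 30} \left(\left(5 - 3\right) 6 \left(-36 + \left(5 - 3\right) 6\right) + 1178\right) = \frac{1}{-18} \left(-19\right) \left(2 \cdot 6 \left(-36 + 2 \cdot 6\right) + 1178\right) = \left(- \frac{1}{18}\right) \left(-19\right) \left(12 \left(-36 + 12\right) + 1178\right) = \frac{19 \left(12 \left(-24\right) + 1178\right)}{18} = \frac{19 \left(-288 + 1178\right)}{18} = \frac{19}{18} \cdot 890 = \frac{8455}{9}$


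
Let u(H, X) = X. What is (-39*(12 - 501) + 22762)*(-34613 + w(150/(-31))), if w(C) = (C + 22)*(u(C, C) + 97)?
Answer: -1327911988777/961 ≈ -1.3818e+9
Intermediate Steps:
w(C) = (22 + C)*(97 + C) (w(C) = (C + 22)*(C + 97) = (22 + C)*(97 + C))
(-39*(12 - 501) + 22762)*(-34613 + w(150/(-31))) = (-39*(12 - 501) + 22762)*(-34613 + (2134 + (150/(-31))**2 + 119*(150/(-31)))) = (-39*(-489) + 22762)*(-34613 + (2134 + (150*(-1/31))**2 + 119*(150*(-1/31)))) = (19071 + 22762)*(-34613 + (2134 + (-150/31)**2 + 119*(-150/31))) = 41833*(-34613 + (2134 + 22500/961 - 17850/31)) = 41833*(-34613 + 1519924/961) = 41833*(-31743169/961) = -1327911988777/961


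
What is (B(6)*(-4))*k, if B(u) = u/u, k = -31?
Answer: 124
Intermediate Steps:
B(u) = 1
(B(6)*(-4))*k = (1*(-4))*(-31) = -4*(-31) = 124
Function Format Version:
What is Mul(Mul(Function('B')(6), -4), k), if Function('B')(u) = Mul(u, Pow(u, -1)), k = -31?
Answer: 124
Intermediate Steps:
Function('B')(u) = 1
Mul(Mul(Function('B')(6), -4), k) = Mul(Mul(1, -4), -31) = Mul(-4, -31) = 124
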